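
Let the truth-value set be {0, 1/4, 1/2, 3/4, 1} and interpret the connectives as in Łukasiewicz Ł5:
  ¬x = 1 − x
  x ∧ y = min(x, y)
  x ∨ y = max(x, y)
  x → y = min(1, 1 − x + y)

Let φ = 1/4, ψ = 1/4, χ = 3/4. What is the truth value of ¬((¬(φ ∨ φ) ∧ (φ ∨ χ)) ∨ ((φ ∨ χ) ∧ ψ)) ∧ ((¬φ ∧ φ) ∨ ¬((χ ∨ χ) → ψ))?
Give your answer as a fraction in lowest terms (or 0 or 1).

1/4

φ ∨ φ = 1/4 ∨ 1/4 = 1/4
¬(φ ∨ φ) = ¬1/4 = 3/4
φ ∨ χ = 1/4 ∨ 3/4 = 3/4
¬(φ ∨ φ) ∧ (φ ∨ χ) = 3/4 ∧ 3/4 = 3/4
φ ∨ χ = 1/4 ∨ 3/4 = 3/4
(φ ∨ χ) ∧ ψ = 3/4 ∧ 1/4 = 1/4
(¬(φ ∨ φ) ∧ (φ ∨ χ)) ∨ ((φ ∨ χ) ∧ ψ) = 3/4 ∨ 1/4 = 3/4
¬((¬(φ ∨ φ) ∧ (φ ∨ χ)) ∨ ((φ ∨ χ) ∧ ψ)) = ¬3/4 = 1/4
¬φ = ¬1/4 = 3/4
¬φ ∧ φ = 3/4 ∧ 1/4 = 1/4
χ ∨ χ = 3/4 ∨ 3/4 = 3/4
(χ ∨ χ) → ψ = 3/4 → 1/4 = 1/2
¬((χ ∨ χ) → ψ) = ¬1/2 = 1/2
(¬φ ∧ φ) ∨ ¬((χ ∨ χ) → ψ) = 1/4 ∨ 1/2 = 1/2
¬((¬(φ ∨ φ) ∧ (φ ∨ χ)) ∨ ((φ ∨ χ) ∧ ψ)) ∧ ((¬φ ∧ φ) ∨ ¬((χ ∨ χ) → ψ)) = 1/4 ∧ 1/2 = 1/4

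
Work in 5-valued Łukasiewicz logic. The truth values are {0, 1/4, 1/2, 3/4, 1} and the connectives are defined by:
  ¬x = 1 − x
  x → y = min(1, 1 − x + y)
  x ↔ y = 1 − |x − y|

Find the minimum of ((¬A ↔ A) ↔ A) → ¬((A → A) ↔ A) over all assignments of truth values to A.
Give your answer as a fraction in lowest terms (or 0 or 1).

1/2

Take A = 3/4:
¬A = ¬3/4 = 1/4
¬A ↔ A = 1/4 ↔ 3/4 = 1/2
(¬A ↔ A) ↔ A = 1/2 ↔ 3/4 = 3/4
A → A = 3/4 → 3/4 = 1
(A → A) ↔ A = 1 ↔ 3/4 = 3/4
¬((A → A) ↔ A) = ¬3/4 = 1/4
((¬A ↔ A) ↔ A) → ¬((A → A) ↔ A) = 3/4 → 1/4 = 1/2
No assignment yields a value below 1/2, so this is the minimum.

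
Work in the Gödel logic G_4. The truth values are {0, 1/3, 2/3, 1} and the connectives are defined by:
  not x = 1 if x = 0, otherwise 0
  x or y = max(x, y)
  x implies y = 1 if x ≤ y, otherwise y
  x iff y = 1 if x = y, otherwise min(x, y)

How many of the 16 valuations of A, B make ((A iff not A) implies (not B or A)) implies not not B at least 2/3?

12

A = 0, B = 0 ↦ 0  <
A = 0, B = 1/3 ↦ 1  ≥
A = 0, B = 2/3 ↦ 1  ≥
A = 0, B = 1 ↦ 1  ≥
A = 1/3, B = 0 ↦ 0  <
A = 1/3, B = 1/3 ↦ 1  ≥
A = 1/3, B = 2/3 ↦ 1  ≥
A = 1/3, B = 1 ↦ 1  ≥
A = 2/3, B = 0 ↦ 0  <
A = 2/3, B = 1/3 ↦ 1  ≥
A = 2/3, B = 2/3 ↦ 1  ≥
A = 2/3, B = 1 ↦ 1  ≥
A = 1, B = 0 ↦ 0  <
A = 1, B = 1/3 ↦ 1  ≥
A = 1, B = 2/3 ↦ 1  ≥
A = 1, B = 1 ↦ 1  ≥
So 12 of the 16 assignments meet the threshold.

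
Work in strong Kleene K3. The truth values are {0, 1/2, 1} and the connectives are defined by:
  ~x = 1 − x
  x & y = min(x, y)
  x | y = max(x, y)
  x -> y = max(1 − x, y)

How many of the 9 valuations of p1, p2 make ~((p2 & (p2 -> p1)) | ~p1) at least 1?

p1 = 0, p2 = 0 ↦ 0  <
p1 = 0, p2 = 1/2 ↦ 0  <
p1 = 0, p2 = 1 ↦ 0  <
p1 = 1/2, p2 = 0 ↦ 1/2  <
p1 = 1/2, p2 = 1/2 ↦ 1/2  <
p1 = 1/2, p2 = 1 ↦ 1/2  <
p1 = 1, p2 = 0 ↦ 1  ≥
p1 = 1, p2 = 1/2 ↦ 1/2  <
p1 = 1, p2 = 1 ↦ 0  <
So 1 of the 9 assignments meets the threshold.

1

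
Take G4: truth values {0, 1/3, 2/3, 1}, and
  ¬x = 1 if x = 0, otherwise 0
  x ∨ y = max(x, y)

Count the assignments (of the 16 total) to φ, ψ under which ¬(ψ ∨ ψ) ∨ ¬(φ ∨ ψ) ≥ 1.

4

φ = 0, ψ = 0 ↦ 1  ≥
φ = 0, ψ = 1/3 ↦ 0  <
φ = 0, ψ = 2/3 ↦ 0  <
φ = 0, ψ = 1 ↦ 0  <
φ = 1/3, ψ = 0 ↦ 1  ≥
φ = 1/3, ψ = 1/3 ↦ 0  <
φ = 1/3, ψ = 2/3 ↦ 0  <
φ = 1/3, ψ = 1 ↦ 0  <
φ = 2/3, ψ = 0 ↦ 1  ≥
φ = 2/3, ψ = 1/3 ↦ 0  <
φ = 2/3, ψ = 2/3 ↦ 0  <
φ = 2/3, ψ = 1 ↦ 0  <
φ = 1, ψ = 0 ↦ 1  ≥
φ = 1, ψ = 1/3 ↦ 0  <
φ = 1, ψ = 2/3 ↦ 0  <
φ = 1, ψ = 1 ↦ 0  <
So 4 of the 16 assignments meet the threshold.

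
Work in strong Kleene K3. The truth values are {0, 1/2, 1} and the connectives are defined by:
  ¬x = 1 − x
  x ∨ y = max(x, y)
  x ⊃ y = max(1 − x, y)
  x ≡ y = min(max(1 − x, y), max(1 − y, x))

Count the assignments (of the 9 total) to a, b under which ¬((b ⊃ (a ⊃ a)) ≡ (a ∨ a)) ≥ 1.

a = 0, b = 0 ↦ 1  ≥
a = 0, b = 1/2 ↦ 1  ≥
a = 0, b = 1 ↦ 1  ≥
a = 1/2, b = 0 ↦ 1/2  <
a = 1/2, b = 1/2 ↦ 1/2  <
a = 1/2, b = 1 ↦ 1/2  <
a = 1, b = 0 ↦ 0  <
a = 1, b = 1/2 ↦ 0  <
a = 1, b = 1 ↦ 0  <
So 3 of the 9 assignments meet the threshold.

3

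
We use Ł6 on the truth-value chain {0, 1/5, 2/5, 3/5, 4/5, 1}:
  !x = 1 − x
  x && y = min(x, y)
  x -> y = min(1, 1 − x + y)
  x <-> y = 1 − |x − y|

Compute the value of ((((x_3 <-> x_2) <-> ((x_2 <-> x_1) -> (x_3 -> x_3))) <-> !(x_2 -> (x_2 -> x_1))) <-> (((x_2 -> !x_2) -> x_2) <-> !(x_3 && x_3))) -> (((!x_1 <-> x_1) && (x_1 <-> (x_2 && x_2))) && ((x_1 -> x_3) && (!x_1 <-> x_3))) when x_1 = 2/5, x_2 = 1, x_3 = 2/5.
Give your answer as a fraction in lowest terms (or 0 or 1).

3/5

x_3 <-> x_2 = 2/5 <-> 1 = 2/5
x_2 <-> x_1 = 1 <-> 2/5 = 2/5
x_3 -> x_3 = 2/5 -> 2/5 = 1
(x_2 <-> x_1) -> (x_3 -> x_3) = 2/5 -> 1 = 1
(x_3 <-> x_2) <-> ((x_2 <-> x_1) -> (x_3 -> x_3)) = 2/5 <-> 1 = 2/5
x_2 -> x_1 = 1 -> 2/5 = 2/5
x_2 -> (x_2 -> x_1) = 1 -> 2/5 = 2/5
!(x_2 -> (x_2 -> x_1)) = !2/5 = 3/5
((x_3 <-> x_2) <-> ((x_2 <-> x_1) -> (x_3 -> x_3))) <-> !(x_2 -> (x_2 -> x_1)) = 2/5 <-> 3/5 = 4/5
!x_2 = !1 = 0
x_2 -> !x_2 = 1 -> 0 = 0
(x_2 -> !x_2) -> x_2 = 0 -> 1 = 1
x_3 && x_3 = 2/5 && 2/5 = 2/5
!(x_3 && x_3) = !2/5 = 3/5
((x_2 -> !x_2) -> x_2) <-> !(x_3 && x_3) = 1 <-> 3/5 = 3/5
(((x_3 <-> x_2) <-> ((x_2 <-> x_1) -> (x_3 -> x_3))) <-> !(x_2 -> (x_2 -> x_1))) <-> (((x_2 -> !x_2) -> x_2) <-> !(x_3 && x_3)) = 4/5 <-> 3/5 = 4/5
!x_1 = !2/5 = 3/5
!x_1 <-> x_1 = 3/5 <-> 2/5 = 4/5
x_2 && x_2 = 1 && 1 = 1
x_1 <-> (x_2 && x_2) = 2/5 <-> 1 = 2/5
(!x_1 <-> x_1) && (x_1 <-> (x_2 && x_2)) = 4/5 && 2/5 = 2/5
x_1 -> x_3 = 2/5 -> 2/5 = 1
!x_1 = !2/5 = 3/5
!x_1 <-> x_3 = 3/5 <-> 2/5 = 4/5
(x_1 -> x_3) && (!x_1 <-> x_3) = 1 && 4/5 = 4/5
((!x_1 <-> x_1) && (x_1 <-> (x_2 && x_2))) && ((x_1 -> x_3) && (!x_1 <-> x_3)) = 2/5 && 4/5 = 2/5
((((x_3 <-> x_2) <-> ((x_2 <-> x_1) -> (x_3 -> x_3))) <-> !(x_2 -> (x_2 -> x_1))) <-> (((x_2 -> !x_2) -> x_2) <-> !(x_3 && x_3))) -> (((!x_1 <-> x_1) && (x_1 <-> (x_2 && x_2))) && ((x_1 -> x_3) && (!x_1 <-> x_3))) = 4/5 -> 2/5 = 3/5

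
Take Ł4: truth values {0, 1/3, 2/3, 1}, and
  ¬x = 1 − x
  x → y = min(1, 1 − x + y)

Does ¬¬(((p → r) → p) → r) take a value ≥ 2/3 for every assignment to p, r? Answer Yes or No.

No

Counterexample: take p = 1/3, r = 0.
p → r = 1/3 → 0 = 2/3
(p → r) → p = 2/3 → 1/3 = 2/3
((p → r) → p) → r = 2/3 → 0 = 1/3
¬(((p → r) → p) → r) = ¬1/3 = 2/3
¬¬(((p → r) → p) → r) = ¬2/3 = 1/3
This gives 1/3, which is below 2/3.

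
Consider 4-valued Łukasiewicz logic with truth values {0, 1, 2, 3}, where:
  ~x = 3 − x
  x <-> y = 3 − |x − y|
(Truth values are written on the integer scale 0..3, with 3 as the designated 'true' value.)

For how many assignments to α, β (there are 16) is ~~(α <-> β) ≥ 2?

10

α = 0, β = 0 ↦ 3  ≥
α = 0, β = 1 ↦ 2  ≥
α = 0, β = 2 ↦ 1  <
α = 0, β = 3 ↦ 0  <
α = 1, β = 0 ↦ 2  ≥
α = 1, β = 1 ↦ 3  ≥
α = 1, β = 2 ↦ 2  ≥
α = 1, β = 3 ↦ 1  <
α = 2, β = 0 ↦ 1  <
α = 2, β = 1 ↦ 2  ≥
α = 2, β = 2 ↦ 3  ≥
α = 2, β = 3 ↦ 2  ≥
α = 3, β = 0 ↦ 0  <
α = 3, β = 1 ↦ 1  <
α = 3, β = 2 ↦ 2  ≥
α = 3, β = 3 ↦ 3  ≥
So 10 of the 16 assignments meet the threshold.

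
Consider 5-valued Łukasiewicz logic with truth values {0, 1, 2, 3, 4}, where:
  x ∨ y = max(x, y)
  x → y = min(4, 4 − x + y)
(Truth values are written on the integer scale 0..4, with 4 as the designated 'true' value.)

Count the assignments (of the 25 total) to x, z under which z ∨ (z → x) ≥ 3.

value 4: 19 assignments (counts)
value 3: 5 assignments (counts)
value 2: 1 assignment
So 24 of the 25 assignments meet the threshold.

24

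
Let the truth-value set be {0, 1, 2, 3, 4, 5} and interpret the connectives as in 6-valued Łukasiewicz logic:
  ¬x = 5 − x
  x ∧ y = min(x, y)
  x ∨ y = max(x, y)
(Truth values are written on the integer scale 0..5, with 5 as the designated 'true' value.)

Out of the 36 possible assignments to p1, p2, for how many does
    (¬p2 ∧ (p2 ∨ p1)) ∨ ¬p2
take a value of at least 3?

value 5: 6 assignments (counts)
value 4: 6 assignments (counts)
value 3: 6 assignments (counts)
value 2: 6 assignments
value 1: 6 assignments
value 0: 6 assignments
So 18 of the 36 assignments meet the threshold.

18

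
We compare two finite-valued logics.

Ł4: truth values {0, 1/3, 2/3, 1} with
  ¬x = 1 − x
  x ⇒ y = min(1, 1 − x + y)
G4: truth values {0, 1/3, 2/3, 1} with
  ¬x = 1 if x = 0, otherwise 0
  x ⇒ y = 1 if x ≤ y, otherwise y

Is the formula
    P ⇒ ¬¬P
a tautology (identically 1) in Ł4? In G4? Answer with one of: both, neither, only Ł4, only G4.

In Ł4: every assignment gives 1 — tautology.
In G4: every assignment gives 1 — tautology.

both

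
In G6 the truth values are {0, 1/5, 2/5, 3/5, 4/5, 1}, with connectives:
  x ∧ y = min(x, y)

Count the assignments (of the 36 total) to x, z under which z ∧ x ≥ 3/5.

9

value 1: 1 assignment (counts)
value 4/5: 3 assignments (counts)
value 3/5: 5 assignments (counts)
value 2/5: 7 assignments
value 1/5: 9 assignments
value 0: 11 assignments
So 9 of the 36 assignments meet the threshold.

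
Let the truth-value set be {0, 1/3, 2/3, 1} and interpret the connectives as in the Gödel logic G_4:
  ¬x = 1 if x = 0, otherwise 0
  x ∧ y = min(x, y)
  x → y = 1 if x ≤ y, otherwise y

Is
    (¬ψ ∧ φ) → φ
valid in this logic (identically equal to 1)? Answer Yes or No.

φ = 0, ψ = 0 ↦ 1
φ = 0, ψ = 1/3 ↦ 1
φ = 0, ψ = 2/3 ↦ 1
φ = 0, ψ = 1 ↦ 1
φ = 1/3, ψ = 0 ↦ 1
φ = 1/3, ψ = 1/3 ↦ 1
φ = 1/3, ψ = 2/3 ↦ 1
φ = 1/3, ψ = 1 ↦ 1
φ = 2/3, ψ = 0 ↦ 1
φ = 2/3, ψ = 1/3 ↦ 1
φ = 2/3, ψ = 2/3 ↦ 1
φ = 2/3, ψ = 1 ↦ 1
φ = 1, ψ = 0 ↦ 1
φ = 1, ψ = 1/3 ↦ 1
φ = 1, ψ = 2/3 ↦ 1
φ = 1, ψ = 1 ↦ 1
Every assignment gives a value ≥ 1.

Yes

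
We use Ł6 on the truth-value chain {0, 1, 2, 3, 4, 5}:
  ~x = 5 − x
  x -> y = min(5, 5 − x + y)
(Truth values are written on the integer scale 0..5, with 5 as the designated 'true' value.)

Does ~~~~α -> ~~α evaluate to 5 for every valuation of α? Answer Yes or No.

α = 0 ↦ 5
α = 1 ↦ 5
α = 2 ↦ 5
α = 3 ↦ 5
α = 4 ↦ 5
α = 5 ↦ 5
Every assignment gives a value ≥ 5.

Yes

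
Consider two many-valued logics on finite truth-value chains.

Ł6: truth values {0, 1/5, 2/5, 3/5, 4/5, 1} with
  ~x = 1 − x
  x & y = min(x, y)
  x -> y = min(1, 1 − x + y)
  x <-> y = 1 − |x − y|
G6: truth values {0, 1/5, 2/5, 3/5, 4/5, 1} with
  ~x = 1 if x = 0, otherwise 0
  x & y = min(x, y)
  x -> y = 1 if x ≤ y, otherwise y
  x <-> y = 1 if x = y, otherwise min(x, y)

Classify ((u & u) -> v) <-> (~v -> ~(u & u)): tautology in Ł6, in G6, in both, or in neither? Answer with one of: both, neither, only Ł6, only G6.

In Ł6: every assignment gives 1 — tautology.
In G6: at u = 2/5, v = 1/5 the value is 1/5 — not a tautology.

only Ł6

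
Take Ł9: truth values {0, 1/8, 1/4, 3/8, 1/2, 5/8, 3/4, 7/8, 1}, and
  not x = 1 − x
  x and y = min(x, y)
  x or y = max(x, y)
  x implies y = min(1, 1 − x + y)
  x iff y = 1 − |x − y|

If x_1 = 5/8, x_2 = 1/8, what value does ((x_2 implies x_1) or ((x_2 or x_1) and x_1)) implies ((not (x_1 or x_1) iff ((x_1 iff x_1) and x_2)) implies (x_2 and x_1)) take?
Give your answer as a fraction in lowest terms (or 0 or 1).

3/8

x_2 implies x_1 = 1/8 implies 5/8 = 1
x_2 or x_1 = 1/8 or 5/8 = 5/8
(x_2 or x_1) and x_1 = 5/8 and 5/8 = 5/8
(x_2 implies x_1) or ((x_2 or x_1) and x_1) = 1 or 5/8 = 1
x_1 or x_1 = 5/8 or 5/8 = 5/8
not (x_1 or x_1) = not 5/8 = 3/8
x_1 iff x_1 = 5/8 iff 5/8 = 1
(x_1 iff x_1) and x_2 = 1 and 1/8 = 1/8
not (x_1 or x_1) iff ((x_1 iff x_1) and x_2) = 3/8 iff 1/8 = 3/4
x_2 and x_1 = 1/8 and 5/8 = 1/8
(not (x_1 or x_1) iff ((x_1 iff x_1) and x_2)) implies (x_2 and x_1) = 3/4 implies 1/8 = 3/8
((x_2 implies x_1) or ((x_2 or x_1) and x_1)) implies ((not (x_1 or x_1) iff ((x_1 iff x_1) and x_2)) implies (x_2 and x_1)) = 1 implies 3/8 = 3/8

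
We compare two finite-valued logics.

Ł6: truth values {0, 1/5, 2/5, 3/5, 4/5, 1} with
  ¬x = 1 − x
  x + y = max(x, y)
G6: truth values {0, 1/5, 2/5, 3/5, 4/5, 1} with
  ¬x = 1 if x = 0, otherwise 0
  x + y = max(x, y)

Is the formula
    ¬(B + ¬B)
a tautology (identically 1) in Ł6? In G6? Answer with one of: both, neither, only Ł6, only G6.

In Ł6: at B = 0 the value is 0 — not a tautology.
In G6: at B = 0 the value is 0 — not a tautology.

neither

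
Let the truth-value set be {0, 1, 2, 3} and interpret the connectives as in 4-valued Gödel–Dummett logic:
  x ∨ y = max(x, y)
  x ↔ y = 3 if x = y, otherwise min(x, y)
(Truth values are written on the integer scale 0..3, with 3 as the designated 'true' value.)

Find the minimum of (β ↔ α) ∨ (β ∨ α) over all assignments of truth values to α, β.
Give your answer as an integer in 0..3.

Take α = 0, β = 1:
β ↔ α = 1 ↔ 0 = 0
β ∨ α = 1 ∨ 0 = 1
(β ↔ α) ∨ (β ∨ α) = 0 ∨ 1 = 1
No assignment yields a value below 1, so this is the minimum.

1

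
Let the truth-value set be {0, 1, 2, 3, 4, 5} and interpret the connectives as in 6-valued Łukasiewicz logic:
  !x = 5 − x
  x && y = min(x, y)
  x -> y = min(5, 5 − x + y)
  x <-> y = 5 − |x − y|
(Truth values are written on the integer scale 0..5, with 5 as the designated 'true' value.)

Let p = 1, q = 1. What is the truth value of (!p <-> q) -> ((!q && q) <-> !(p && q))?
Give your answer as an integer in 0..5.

5

!p = !1 = 4
!p <-> q = 4 <-> 1 = 2
!q = !1 = 4
!q && q = 4 && 1 = 1
p && q = 1 && 1 = 1
!(p && q) = !1 = 4
(!q && q) <-> !(p && q) = 1 <-> 4 = 2
(!p <-> q) -> ((!q && q) <-> !(p && q)) = 2 -> 2 = 5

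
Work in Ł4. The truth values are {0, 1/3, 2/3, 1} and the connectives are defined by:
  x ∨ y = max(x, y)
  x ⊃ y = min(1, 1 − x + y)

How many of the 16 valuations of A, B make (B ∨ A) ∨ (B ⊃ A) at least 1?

13

A = 0, B = 0 ↦ 1  ≥
A = 0, B = 1/3 ↦ 2/3  <
A = 0, B = 2/3 ↦ 2/3  <
A = 0, B = 1 ↦ 1  ≥
A = 1/3, B = 0 ↦ 1  ≥
A = 1/3, B = 1/3 ↦ 1  ≥
A = 1/3, B = 2/3 ↦ 2/3  <
A = 1/3, B = 1 ↦ 1  ≥
A = 2/3, B = 0 ↦ 1  ≥
A = 2/3, B = 1/3 ↦ 1  ≥
A = 2/3, B = 2/3 ↦ 1  ≥
A = 2/3, B = 1 ↦ 1  ≥
A = 1, B = 0 ↦ 1  ≥
A = 1, B = 1/3 ↦ 1  ≥
A = 1, B = 2/3 ↦ 1  ≥
A = 1, B = 1 ↦ 1  ≥
So 13 of the 16 assignments meet the threshold.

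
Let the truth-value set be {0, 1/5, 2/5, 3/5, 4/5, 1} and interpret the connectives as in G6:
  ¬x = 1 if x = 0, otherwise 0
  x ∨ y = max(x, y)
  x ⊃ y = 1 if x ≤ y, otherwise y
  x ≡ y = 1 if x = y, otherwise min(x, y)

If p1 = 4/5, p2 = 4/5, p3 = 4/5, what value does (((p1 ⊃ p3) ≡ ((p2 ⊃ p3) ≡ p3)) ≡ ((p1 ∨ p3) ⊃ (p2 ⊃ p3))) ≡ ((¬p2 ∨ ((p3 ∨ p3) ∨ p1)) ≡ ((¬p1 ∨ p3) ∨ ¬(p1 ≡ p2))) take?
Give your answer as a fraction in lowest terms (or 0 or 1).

p1 ⊃ p3 = 4/5 ⊃ 4/5 = 1
p2 ⊃ p3 = 4/5 ⊃ 4/5 = 1
(p2 ⊃ p3) ≡ p3 = 1 ≡ 4/5 = 4/5
(p1 ⊃ p3) ≡ ((p2 ⊃ p3) ≡ p3) = 1 ≡ 4/5 = 4/5
p1 ∨ p3 = 4/5 ∨ 4/5 = 4/5
p2 ⊃ p3 = 4/5 ⊃ 4/5 = 1
(p1 ∨ p3) ⊃ (p2 ⊃ p3) = 4/5 ⊃ 1 = 1
((p1 ⊃ p3) ≡ ((p2 ⊃ p3) ≡ p3)) ≡ ((p1 ∨ p3) ⊃ (p2 ⊃ p3)) = 4/5 ≡ 1 = 4/5
¬p2 = ¬4/5 = 0
p3 ∨ p3 = 4/5 ∨ 4/5 = 4/5
(p3 ∨ p3) ∨ p1 = 4/5 ∨ 4/5 = 4/5
¬p2 ∨ ((p3 ∨ p3) ∨ p1) = 0 ∨ 4/5 = 4/5
¬p1 = ¬4/5 = 0
¬p1 ∨ p3 = 0 ∨ 4/5 = 4/5
p1 ≡ p2 = 4/5 ≡ 4/5 = 1
¬(p1 ≡ p2) = ¬1 = 0
(¬p1 ∨ p3) ∨ ¬(p1 ≡ p2) = 4/5 ∨ 0 = 4/5
(¬p2 ∨ ((p3 ∨ p3) ∨ p1)) ≡ ((¬p1 ∨ p3) ∨ ¬(p1 ≡ p2)) = 4/5 ≡ 4/5 = 1
(((p1 ⊃ p3) ≡ ((p2 ⊃ p3) ≡ p3)) ≡ ((p1 ∨ p3) ⊃ (p2 ⊃ p3))) ≡ ((¬p2 ∨ ((p3 ∨ p3) ∨ p1)) ≡ ((¬p1 ∨ p3) ∨ ¬(p1 ≡ p2))) = 4/5 ≡ 1 = 4/5

4/5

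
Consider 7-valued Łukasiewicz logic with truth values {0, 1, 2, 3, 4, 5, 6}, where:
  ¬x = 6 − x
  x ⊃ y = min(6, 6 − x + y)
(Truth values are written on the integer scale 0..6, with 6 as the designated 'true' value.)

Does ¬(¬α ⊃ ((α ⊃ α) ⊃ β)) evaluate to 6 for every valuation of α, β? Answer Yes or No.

No

Counterexample: take α = 0, β = 1.
¬α = ¬0 = 6
α ⊃ α = 0 ⊃ 0 = 6
(α ⊃ α) ⊃ β = 6 ⊃ 1 = 1
¬α ⊃ ((α ⊃ α) ⊃ β) = 6 ⊃ 1 = 1
¬(¬α ⊃ ((α ⊃ α) ⊃ β)) = ¬1 = 5
This gives 5 ≠ 6.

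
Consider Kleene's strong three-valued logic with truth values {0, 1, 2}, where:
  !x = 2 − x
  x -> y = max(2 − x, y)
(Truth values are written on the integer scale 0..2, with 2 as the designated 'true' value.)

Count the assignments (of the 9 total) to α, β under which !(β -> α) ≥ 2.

1

α = 0, β = 0 ↦ 0  <
α = 0, β = 1 ↦ 1  <
α = 0, β = 2 ↦ 2  ≥
α = 1, β = 0 ↦ 0  <
α = 1, β = 1 ↦ 1  <
α = 1, β = 2 ↦ 1  <
α = 2, β = 0 ↦ 0  <
α = 2, β = 1 ↦ 0  <
α = 2, β = 2 ↦ 0  <
So 1 of the 9 assignments meets the threshold.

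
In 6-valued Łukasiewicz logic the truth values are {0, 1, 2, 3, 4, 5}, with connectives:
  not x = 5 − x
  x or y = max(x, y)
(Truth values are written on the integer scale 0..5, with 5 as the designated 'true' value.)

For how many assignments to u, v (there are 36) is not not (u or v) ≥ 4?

value 5: 11 assignments (counts)
value 4: 9 assignments (counts)
value 3: 7 assignments
value 2: 5 assignments
value 1: 3 assignments
value 0: 1 assignment
So 20 of the 36 assignments meet the threshold.

20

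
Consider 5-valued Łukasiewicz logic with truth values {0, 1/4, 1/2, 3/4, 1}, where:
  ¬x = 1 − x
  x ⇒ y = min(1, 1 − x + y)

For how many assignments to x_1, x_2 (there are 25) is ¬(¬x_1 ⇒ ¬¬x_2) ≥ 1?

value 1: 1 assignment (counts)
value 3/4: 2 assignments
value 1/2: 3 assignments
value 1/4: 4 assignments
value 0: 15 assignments
So 1 of the 25 assignments meets the threshold.

1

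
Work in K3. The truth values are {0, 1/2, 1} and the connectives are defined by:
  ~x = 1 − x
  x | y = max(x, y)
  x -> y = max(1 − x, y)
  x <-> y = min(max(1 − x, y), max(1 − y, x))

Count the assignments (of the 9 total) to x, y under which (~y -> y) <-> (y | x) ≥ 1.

4

x = 0, y = 0 ↦ 1  ≥
x = 0, y = 1/2 ↦ 1/2  <
x = 0, y = 1 ↦ 1  ≥
x = 1/2, y = 0 ↦ 1/2  <
x = 1/2, y = 1/2 ↦ 1/2  <
x = 1/2, y = 1 ↦ 1  ≥
x = 1, y = 0 ↦ 0  <
x = 1, y = 1/2 ↦ 1/2  <
x = 1, y = 1 ↦ 1  ≥
So 4 of the 9 assignments meet the threshold.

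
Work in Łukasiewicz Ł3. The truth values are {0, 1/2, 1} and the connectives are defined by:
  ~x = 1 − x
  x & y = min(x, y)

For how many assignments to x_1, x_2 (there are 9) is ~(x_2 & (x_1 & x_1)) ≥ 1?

5

x_1 = 0, x_2 = 0 ↦ 1  ≥
x_1 = 0, x_2 = 1/2 ↦ 1  ≥
x_1 = 0, x_2 = 1 ↦ 1  ≥
x_1 = 1/2, x_2 = 0 ↦ 1  ≥
x_1 = 1/2, x_2 = 1/2 ↦ 1/2  <
x_1 = 1/2, x_2 = 1 ↦ 1/2  <
x_1 = 1, x_2 = 0 ↦ 1  ≥
x_1 = 1, x_2 = 1/2 ↦ 1/2  <
x_1 = 1, x_2 = 1 ↦ 0  <
So 5 of the 9 assignments meet the threshold.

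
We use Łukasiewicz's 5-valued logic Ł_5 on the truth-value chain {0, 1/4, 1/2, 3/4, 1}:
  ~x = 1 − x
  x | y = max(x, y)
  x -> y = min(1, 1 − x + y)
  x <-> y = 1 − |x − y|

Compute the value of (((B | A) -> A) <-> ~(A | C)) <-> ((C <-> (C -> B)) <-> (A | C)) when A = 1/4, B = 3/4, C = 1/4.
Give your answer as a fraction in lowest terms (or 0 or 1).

3/4

B | A = 3/4 | 1/4 = 3/4
(B | A) -> A = 3/4 -> 1/4 = 1/2
A | C = 1/4 | 1/4 = 1/4
~(A | C) = ~1/4 = 3/4
((B | A) -> A) <-> ~(A | C) = 1/2 <-> 3/4 = 3/4
C -> B = 1/4 -> 3/4 = 1
C <-> (C -> B) = 1/4 <-> 1 = 1/4
A | C = 1/4 | 1/4 = 1/4
(C <-> (C -> B)) <-> (A | C) = 1/4 <-> 1/4 = 1
(((B | A) -> A) <-> ~(A | C)) <-> ((C <-> (C -> B)) <-> (A | C)) = 3/4 <-> 1 = 3/4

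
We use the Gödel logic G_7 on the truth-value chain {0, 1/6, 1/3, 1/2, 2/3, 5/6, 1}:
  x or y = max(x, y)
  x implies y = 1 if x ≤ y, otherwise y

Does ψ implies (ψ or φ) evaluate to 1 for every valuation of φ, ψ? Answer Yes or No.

At φ = 2/3, ψ = 1/6, for instance:
ψ or φ = 1/6 or 2/3 = 2/3
ψ implies (ψ or φ) = 1/6 implies 2/3 = 1
and checking the remaining 48 assignments likewise gives ≥ 1 in every case.

Yes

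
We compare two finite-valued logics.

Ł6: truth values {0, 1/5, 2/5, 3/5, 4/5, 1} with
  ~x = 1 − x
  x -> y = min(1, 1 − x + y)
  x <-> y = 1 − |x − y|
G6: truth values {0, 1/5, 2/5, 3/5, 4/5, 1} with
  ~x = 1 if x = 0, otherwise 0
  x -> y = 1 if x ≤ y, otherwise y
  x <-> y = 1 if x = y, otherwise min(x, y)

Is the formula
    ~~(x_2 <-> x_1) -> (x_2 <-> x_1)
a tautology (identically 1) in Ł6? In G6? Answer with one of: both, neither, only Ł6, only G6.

In Ł6: every assignment gives 1 — tautology.
In G6: at x_1 = 1/5, x_2 = 2/5 the value is 1/5 — not a tautology.

only Ł6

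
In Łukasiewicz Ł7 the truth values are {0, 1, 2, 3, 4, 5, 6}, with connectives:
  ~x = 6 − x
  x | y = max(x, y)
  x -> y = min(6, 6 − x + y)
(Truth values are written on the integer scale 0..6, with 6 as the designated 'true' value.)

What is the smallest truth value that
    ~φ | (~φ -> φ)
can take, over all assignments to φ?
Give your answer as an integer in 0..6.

Take φ = 2:
~φ = ~2 = 4
~φ = ~2 = 4
~φ -> φ = 4 -> 2 = 4
~φ | (~φ -> φ) = 4 | 4 = 4
No assignment yields a value below 4, so this is the minimum.

4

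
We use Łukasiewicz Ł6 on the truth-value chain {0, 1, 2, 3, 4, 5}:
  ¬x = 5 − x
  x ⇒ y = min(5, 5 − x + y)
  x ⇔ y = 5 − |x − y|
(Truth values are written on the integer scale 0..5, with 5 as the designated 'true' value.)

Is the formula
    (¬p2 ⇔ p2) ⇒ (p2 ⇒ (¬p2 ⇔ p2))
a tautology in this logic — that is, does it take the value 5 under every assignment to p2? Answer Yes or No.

p2 = 0 ↦ 5
p2 = 1 ↦ 5
p2 = 2 ↦ 5
p2 = 3 ↦ 5
p2 = 4 ↦ 5
p2 = 5 ↦ 5
Every assignment gives a value ≥ 5.

Yes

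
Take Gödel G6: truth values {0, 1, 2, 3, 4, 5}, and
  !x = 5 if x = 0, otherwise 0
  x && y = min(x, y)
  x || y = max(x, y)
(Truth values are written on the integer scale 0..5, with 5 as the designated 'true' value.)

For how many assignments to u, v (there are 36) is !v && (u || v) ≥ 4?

value 5: 1 assignment (counts)
value 4: 1 assignment (counts)
value 3: 1 assignment
value 2: 1 assignment
value 1: 1 assignment
value 0: 31 assignments
So 2 of the 36 assignments meet the threshold.

2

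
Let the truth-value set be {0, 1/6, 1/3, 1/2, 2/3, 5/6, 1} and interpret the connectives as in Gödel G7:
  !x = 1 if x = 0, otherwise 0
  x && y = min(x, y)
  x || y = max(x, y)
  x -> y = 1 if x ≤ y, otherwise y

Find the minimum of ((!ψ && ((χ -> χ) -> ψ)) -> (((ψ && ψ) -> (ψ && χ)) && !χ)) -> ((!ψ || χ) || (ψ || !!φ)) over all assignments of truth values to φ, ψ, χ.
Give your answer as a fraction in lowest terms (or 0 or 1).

1/6

Take φ = 0, ψ = 1/6, χ = 0:
!ψ = !1/6 = 0
χ -> χ = 0 -> 0 = 1
(χ -> χ) -> ψ = 1 -> 1/6 = 1/6
!ψ && ((χ -> χ) -> ψ) = 0 && 1/6 = 0
ψ && ψ = 1/6 && 1/6 = 1/6
ψ && χ = 1/6 && 0 = 0
(ψ && ψ) -> (ψ && χ) = 1/6 -> 0 = 0
!χ = !0 = 1
((ψ && ψ) -> (ψ && χ)) && !χ = 0 && 1 = 0
(!ψ && ((χ -> χ) -> ψ)) -> (((ψ && ψ) -> (ψ && χ)) && !χ) = 0 -> 0 = 1
!ψ = !1/6 = 0
!ψ || χ = 0 || 0 = 0
!φ = !0 = 1
!!φ = !1 = 0
ψ || !!φ = 1/6 || 0 = 1/6
(!ψ || χ) || (ψ || !!φ) = 0 || 1/6 = 1/6
((!ψ && ((χ -> χ) -> ψ)) -> (((ψ && ψ) -> (ψ && χ)) && !χ)) -> ((!ψ || χ) || (ψ || !!φ)) = 1 -> 1/6 = 1/6
No assignment yields a value below 1/6, so this is the minimum.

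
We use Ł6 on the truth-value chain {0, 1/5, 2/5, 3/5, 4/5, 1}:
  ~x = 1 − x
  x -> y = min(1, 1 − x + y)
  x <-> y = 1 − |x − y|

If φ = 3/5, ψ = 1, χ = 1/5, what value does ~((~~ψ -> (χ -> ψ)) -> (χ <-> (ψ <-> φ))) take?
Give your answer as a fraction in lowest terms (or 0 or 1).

2/5

~ψ = ~1 = 0
~~ψ = ~0 = 1
χ -> ψ = 1/5 -> 1 = 1
~~ψ -> (χ -> ψ) = 1 -> 1 = 1
ψ <-> φ = 1 <-> 3/5 = 3/5
χ <-> (ψ <-> φ) = 1/5 <-> 3/5 = 3/5
(~~ψ -> (χ -> ψ)) -> (χ <-> (ψ <-> φ)) = 1 -> 3/5 = 3/5
~((~~ψ -> (χ -> ψ)) -> (χ <-> (ψ <-> φ))) = ~3/5 = 2/5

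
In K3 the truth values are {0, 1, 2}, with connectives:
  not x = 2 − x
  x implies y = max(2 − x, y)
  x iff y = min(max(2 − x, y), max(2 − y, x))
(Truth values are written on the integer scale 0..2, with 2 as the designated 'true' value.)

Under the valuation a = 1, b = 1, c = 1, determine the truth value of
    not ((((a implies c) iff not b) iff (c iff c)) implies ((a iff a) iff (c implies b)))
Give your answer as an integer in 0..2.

1

a implies c = 1 implies 1 = 1
not b = not 1 = 1
(a implies c) iff not b = 1 iff 1 = 1
c iff c = 1 iff 1 = 1
((a implies c) iff not b) iff (c iff c) = 1 iff 1 = 1
a iff a = 1 iff 1 = 1
c implies b = 1 implies 1 = 1
(a iff a) iff (c implies b) = 1 iff 1 = 1
(((a implies c) iff not b) iff (c iff c)) implies ((a iff a) iff (c implies b)) = 1 implies 1 = 1
not ((((a implies c) iff not b) iff (c iff c)) implies ((a iff a) iff (c implies b))) = not 1 = 1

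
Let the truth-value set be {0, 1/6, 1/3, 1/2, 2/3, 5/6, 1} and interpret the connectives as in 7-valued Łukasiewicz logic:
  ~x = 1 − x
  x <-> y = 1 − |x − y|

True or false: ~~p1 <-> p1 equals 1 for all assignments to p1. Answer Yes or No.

p1 = 0 ↦ 1
p1 = 1/6 ↦ 1
p1 = 1/3 ↦ 1
p1 = 1/2 ↦ 1
p1 = 2/3 ↦ 1
p1 = 5/6 ↦ 1
p1 = 1 ↦ 1
Every assignment gives a value ≥ 1.

Yes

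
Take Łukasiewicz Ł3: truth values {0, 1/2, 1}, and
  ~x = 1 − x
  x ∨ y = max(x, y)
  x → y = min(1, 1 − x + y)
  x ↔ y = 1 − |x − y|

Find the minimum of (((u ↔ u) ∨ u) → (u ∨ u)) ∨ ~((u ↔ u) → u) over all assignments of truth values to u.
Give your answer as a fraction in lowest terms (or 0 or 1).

1/2

Take u = 1/2:
u ↔ u = 1/2 ↔ 1/2 = 1
(u ↔ u) ∨ u = 1 ∨ 1/2 = 1
u ∨ u = 1/2 ∨ 1/2 = 1/2
((u ↔ u) ∨ u) → (u ∨ u) = 1 → 1/2 = 1/2
u ↔ u = 1/2 ↔ 1/2 = 1
(u ↔ u) → u = 1 → 1/2 = 1/2
~((u ↔ u) → u) = ~1/2 = 1/2
(((u ↔ u) ∨ u) → (u ∨ u)) ∨ ~((u ↔ u) → u) = 1/2 ∨ 1/2 = 1/2
No assignment yields a value below 1/2, so this is the minimum.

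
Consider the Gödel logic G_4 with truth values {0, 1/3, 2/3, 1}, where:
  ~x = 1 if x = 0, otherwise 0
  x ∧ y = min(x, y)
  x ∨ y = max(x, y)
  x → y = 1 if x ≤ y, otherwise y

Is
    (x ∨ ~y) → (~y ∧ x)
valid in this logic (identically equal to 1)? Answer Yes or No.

Counterexample: take x = 0, y = 0.
~y = ~0 = 1
x ∨ ~y = 0 ∨ 1 = 1
~y = ~0 = 1
~y ∧ x = 1 ∧ 0 = 0
(x ∨ ~y) → (~y ∧ x) = 1 → 0 = 0
This gives 0 ≠ 1.

No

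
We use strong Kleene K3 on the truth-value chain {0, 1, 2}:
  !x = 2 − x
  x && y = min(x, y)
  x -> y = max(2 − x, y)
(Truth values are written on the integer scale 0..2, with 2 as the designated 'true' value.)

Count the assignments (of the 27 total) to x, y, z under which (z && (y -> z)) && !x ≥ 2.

3

value 2: 3 assignments (counts)
value 1: 9 assignments
value 0: 15 assignments
So 3 of the 27 assignments meet the threshold.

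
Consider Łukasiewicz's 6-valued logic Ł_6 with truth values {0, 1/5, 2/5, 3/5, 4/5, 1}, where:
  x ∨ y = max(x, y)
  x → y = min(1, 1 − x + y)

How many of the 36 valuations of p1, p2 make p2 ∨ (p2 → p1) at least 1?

26

value 1: 26 assignments (counts)
value 4/5: 7 assignments
value 3/5: 3 assignments
So 26 of the 36 assignments meet the threshold.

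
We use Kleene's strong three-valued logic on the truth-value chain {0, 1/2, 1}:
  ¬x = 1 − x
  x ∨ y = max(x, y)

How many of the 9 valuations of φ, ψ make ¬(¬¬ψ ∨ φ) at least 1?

1

φ = 0, ψ = 0 ↦ 1  ≥
φ = 0, ψ = 1/2 ↦ 1/2  <
φ = 0, ψ = 1 ↦ 0  <
φ = 1/2, ψ = 0 ↦ 1/2  <
φ = 1/2, ψ = 1/2 ↦ 1/2  <
φ = 1/2, ψ = 1 ↦ 0  <
φ = 1, ψ = 0 ↦ 0  <
φ = 1, ψ = 1/2 ↦ 0  <
φ = 1, ψ = 1 ↦ 0  <
So 1 of the 9 assignments meets the threshold.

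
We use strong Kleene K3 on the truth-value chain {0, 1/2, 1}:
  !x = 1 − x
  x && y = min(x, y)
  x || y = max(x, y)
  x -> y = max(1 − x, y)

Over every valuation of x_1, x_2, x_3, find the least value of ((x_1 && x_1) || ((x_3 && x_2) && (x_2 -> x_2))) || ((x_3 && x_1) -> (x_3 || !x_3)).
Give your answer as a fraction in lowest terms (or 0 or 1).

1/2

Take x_1 = 1/2, x_2 = 0, x_3 = 1/2:
x_1 && x_1 = 1/2 && 1/2 = 1/2
x_3 && x_2 = 1/2 && 0 = 0
x_2 -> x_2 = 0 -> 0 = 1
(x_3 && x_2) && (x_2 -> x_2) = 0 && 1 = 0
(x_1 && x_1) || ((x_3 && x_2) && (x_2 -> x_2)) = 1/2 || 0 = 1/2
x_3 && x_1 = 1/2 && 1/2 = 1/2
!x_3 = !1/2 = 1/2
x_3 || !x_3 = 1/2 || 1/2 = 1/2
(x_3 && x_1) -> (x_3 || !x_3) = 1/2 -> 1/2 = 1/2
((x_1 && x_1) || ((x_3 && x_2) && (x_2 -> x_2))) || ((x_3 && x_1) -> (x_3 || !x_3)) = 1/2 || 1/2 = 1/2
No assignment yields a value below 1/2, so this is the minimum.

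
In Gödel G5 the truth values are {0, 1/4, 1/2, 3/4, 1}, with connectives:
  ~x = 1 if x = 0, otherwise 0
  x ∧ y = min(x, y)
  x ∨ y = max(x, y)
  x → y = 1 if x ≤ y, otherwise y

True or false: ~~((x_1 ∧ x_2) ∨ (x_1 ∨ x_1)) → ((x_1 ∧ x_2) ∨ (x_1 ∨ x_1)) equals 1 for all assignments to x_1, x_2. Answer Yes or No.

Counterexample: take x_1 = 1/4, x_2 = 0.
x_1 ∧ x_2 = 1/4 ∧ 0 = 0
x_1 ∨ x_1 = 1/4 ∨ 1/4 = 1/4
(x_1 ∧ x_2) ∨ (x_1 ∨ x_1) = 0 ∨ 1/4 = 1/4
~((x_1 ∧ x_2) ∨ (x_1 ∨ x_1)) = ~1/4 = 0
~~((x_1 ∧ x_2) ∨ (x_1 ∨ x_1)) = ~0 = 1
~~((x_1 ∧ x_2) ∨ (x_1 ∨ x_1)) → ((x_1 ∧ x_2) ∨ (x_1 ∨ x_1)) = 1 → 1/4 = 1/4
This gives 1/4 ≠ 1.

No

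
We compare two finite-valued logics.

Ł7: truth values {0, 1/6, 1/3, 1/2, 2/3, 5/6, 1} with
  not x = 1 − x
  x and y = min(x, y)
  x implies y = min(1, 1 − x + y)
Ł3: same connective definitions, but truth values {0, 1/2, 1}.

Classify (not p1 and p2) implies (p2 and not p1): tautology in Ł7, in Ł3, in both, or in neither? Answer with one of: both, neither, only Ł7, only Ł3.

In Ł7: every assignment gives 1 — tautology.
In Ł3: every assignment gives 1 — tautology.

both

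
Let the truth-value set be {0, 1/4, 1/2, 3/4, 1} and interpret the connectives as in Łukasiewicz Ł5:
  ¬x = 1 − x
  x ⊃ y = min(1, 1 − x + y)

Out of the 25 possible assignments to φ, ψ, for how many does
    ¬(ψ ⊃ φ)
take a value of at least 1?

value 1: 1 assignment (counts)
value 3/4: 2 assignments
value 1/2: 3 assignments
value 1/4: 4 assignments
value 0: 15 assignments
So 1 of the 25 assignments meets the threshold.

1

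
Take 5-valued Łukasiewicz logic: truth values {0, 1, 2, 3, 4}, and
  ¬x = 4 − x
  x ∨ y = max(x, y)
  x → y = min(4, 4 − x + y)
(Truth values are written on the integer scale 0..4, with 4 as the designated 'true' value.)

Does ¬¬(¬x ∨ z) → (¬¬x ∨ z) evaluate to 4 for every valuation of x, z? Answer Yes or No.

Counterexample: take x = 0, z = 0.
¬x = ¬0 = 4
¬x ∨ z = 4 ∨ 0 = 4
¬(¬x ∨ z) = ¬4 = 0
¬¬(¬x ∨ z) = ¬0 = 4
¬x = ¬0 = 4
¬¬x = ¬4 = 0
¬¬x ∨ z = 0 ∨ 0 = 0
¬¬(¬x ∨ z) → (¬¬x ∨ z) = 4 → 0 = 0
This gives 0 ≠ 4.

No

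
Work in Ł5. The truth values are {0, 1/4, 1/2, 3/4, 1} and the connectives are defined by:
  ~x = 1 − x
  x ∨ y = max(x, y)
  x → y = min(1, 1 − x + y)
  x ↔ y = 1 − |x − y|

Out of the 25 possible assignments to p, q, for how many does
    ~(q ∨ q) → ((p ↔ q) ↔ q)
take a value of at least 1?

18

value 1: 18 assignments (counts)
value 3/4: 3 assignments
value 1/2: 2 assignments
value 1/4: 1 assignment
value 0: 1 assignment
So 18 of the 25 assignments meet the threshold.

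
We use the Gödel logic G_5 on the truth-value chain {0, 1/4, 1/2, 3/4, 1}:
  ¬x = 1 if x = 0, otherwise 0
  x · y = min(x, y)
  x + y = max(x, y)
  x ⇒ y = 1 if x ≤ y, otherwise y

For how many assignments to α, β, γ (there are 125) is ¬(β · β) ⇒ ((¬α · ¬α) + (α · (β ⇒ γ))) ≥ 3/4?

value 1: 110 assignments (counts)
value 3/4: 5 assignments (counts)
value 1/2: 5 assignments
value 1/4: 5 assignments
So 115 of the 125 assignments meet the threshold.

115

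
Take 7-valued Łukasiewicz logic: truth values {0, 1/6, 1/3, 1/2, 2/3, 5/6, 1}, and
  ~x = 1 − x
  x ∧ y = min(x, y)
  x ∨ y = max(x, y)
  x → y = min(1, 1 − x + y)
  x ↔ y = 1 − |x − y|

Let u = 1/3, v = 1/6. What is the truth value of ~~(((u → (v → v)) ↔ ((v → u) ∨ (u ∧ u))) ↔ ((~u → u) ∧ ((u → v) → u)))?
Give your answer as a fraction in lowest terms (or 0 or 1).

1/2

v → v = 1/6 → 1/6 = 1
u → (v → v) = 1/3 → 1 = 1
v → u = 1/6 → 1/3 = 1
u ∧ u = 1/3 ∧ 1/3 = 1/3
(v → u) ∨ (u ∧ u) = 1 ∨ 1/3 = 1
(u → (v → v)) ↔ ((v → u) ∨ (u ∧ u)) = 1 ↔ 1 = 1
~u = ~1/3 = 2/3
~u → u = 2/3 → 1/3 = 2/3
u → v = 1/3 → 1/6 = 5/6
(u → v) → u = 5/6 → 1/3 = 1/2
(~u → u) ∧ ((u → v) → u) = 2/3 ∧ 1/2 = 1/2
((u → (v → v)) ↔ ((v → u) ∨ (u ∧ u))) ↔ ((~u → u) ∧ ((u → v) → u)) = 1 ↔ 1/2 = 1/2
~(((u → (v → v)) ↔ ((v → u) ∨ (u ∧ u))) ↔ ((~u → u) ∧ ((u → v) → u))) = ~1/2 = 1/2
~~(((u → (v → v)) ↔ ((v → u) ∨ (u ∧ u))) ↔ ((~u → u) ∧ ((u → v) → u))) = ~1/2 = 1/2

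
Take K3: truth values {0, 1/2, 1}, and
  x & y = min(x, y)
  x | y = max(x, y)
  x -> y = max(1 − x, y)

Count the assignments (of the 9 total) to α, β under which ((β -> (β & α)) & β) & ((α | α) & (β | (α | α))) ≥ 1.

α = 0, β = 0 ↦ 0  <
α = 0, β = 1/2 ↦ 0  <
α = 0, β = 1 ↦ 0  <
α = 1/2, β = 0 ↦ 0  <
α = 1/2, β = 1/2 ↦ 1/2  <
α = 1/2, β = 1 ↦ 1/2  <
α = 1, β = 0 ↦ 0  <
α = 1, β = 1/2 ↦ 1/2  <
α = 1, β = 1 ↦ 1  ≥
So 1 of the 9 assignments meets the threshold.

1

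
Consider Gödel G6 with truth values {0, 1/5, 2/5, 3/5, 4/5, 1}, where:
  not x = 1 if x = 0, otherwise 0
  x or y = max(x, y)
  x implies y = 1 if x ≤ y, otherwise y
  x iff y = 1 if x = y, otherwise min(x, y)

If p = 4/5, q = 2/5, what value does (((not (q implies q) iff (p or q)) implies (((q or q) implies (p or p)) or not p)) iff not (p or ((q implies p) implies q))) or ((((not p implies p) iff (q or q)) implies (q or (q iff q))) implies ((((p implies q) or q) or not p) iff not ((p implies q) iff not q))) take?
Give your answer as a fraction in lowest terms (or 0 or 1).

2/5

q implies q = 2/5 implies 2/5 = 1
not (q implies q) = not 1 = 0
p or q = 4/5 or 2/5 = 4/5
not (q implies q) iff (p or q) = 0 iff 4/5 = 0
q or q = 2/5 or 2/5 = 2/5
p or p = 4/5 or 4/5 = 4/5
(q or q) implies (p or p) = 2/5 implies 4/5 = 1
not p = not 4/5 = 0
((q or q) implies (p or p)) or not p = 1 or 0 = 1
(not (q implies q) iff (p or q)) implies (((q or q) implies (p or p)) or not p) = 0 implies 1 = 1
q implies p = 2/5 implies 4/5 = 1
(q implies p) implies q = 1 implies 2/5 = 2/5
p or ((q implies p) implies q) = 4/5 or 2/5 = 4/5
not (p or ((q implies p) implies q)) = not 4/5 = 0
((not (q implies q) iff (p or q)) implies (((q or q) implies (p or p)) or not p)) iff not (p or ((q implies p) implies q)) = 1 iff 0 = 0
not p = not 4/5 = 0
not p implies p = 0 implies 4/5 = 1
q or q = 2/5 or 2/5 = 2/5
(not p implies p) iff (q or q) = 1 iff 2/5 = 2/5
q iff q = 2/5 iff 2/5 = 1
q or (q iff q) = 2/5 or 1 = 1
((not p implies p) iff (q or q)) implies (q or (q iff q)) = 2/5 implies 1 = 1
p implies q = 4/5 implies 2/5 = 2/5
(p implies q) or q = 2/5 or 2/5 = 2/5
not p = not 4/5 = 0
((p implies q) or q) or not p = 2/5 or 0 = 2/5
p implies q = 4/5 implies 2/5 = 2/5
not q = not 2/5 = 0
(p implies q) iff not q = 2/5 iff 0 = 0
not ((p implies q) iff not q) = not 0 = 1
(((p implies q) or q) or not p) iff not ((p implies q) iff not q) = 2/5 iff 1 = 2/5
(((not p implies p) iff (q or q)) implies (q or (q iff q))) implies ((((p implies q) or q) or not p) iff not ((p implies q) iff not q)) = 1 implies 2/5 = 2/5
(((not (q implies q) iff (p or q)) implies (((q or q) implies (p or p)) or not p)) iff not (p or ((q implies p) implies q))) or ((((not p implies p) iff (q or q)) implies (q or (q iff q))) implies ((((p implies q) or q) or not p) iff not ((p implies q) iff not q))) = 0 or 2/5 = 2/5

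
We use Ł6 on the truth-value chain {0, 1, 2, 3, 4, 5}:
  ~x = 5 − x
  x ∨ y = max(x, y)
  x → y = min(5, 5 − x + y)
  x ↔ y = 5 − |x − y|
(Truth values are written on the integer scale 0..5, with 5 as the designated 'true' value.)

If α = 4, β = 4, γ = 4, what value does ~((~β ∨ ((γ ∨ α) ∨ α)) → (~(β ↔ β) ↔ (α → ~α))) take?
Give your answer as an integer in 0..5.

1

~β = ~4 = 1
γ ∨ α = 4 ∨ 4 = 4
(γ ∨ α) ∨ α = 4 ∨ 4 = 4
~β ∨ ((γ ∨ α) ∨ α) = 1 ∨ 4 = 4
β ↔ β = 4 ↔ 4 = 5
~(β ↔ β) = ~5 = 0
~α = ~4 = 1
α → ~α = 4 → 1 = 2
~(β ↔ β) ↔ (α → ~α) = 0 ↔ 2 = 3
(~β ∨ ((γ ∨ α) ∨ α)) → (~(β ↔ β) ↔ (α → ~α)) = 4 → 3 = 4
~((~β ∨ ((γ ∨ α) ∨ α)) → (~(β ↔ β) ↔ (α → ~α))) = ~4 = 1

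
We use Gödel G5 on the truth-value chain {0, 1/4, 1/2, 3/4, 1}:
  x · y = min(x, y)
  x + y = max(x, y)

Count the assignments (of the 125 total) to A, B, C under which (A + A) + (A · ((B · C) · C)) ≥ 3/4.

50

value 1: 25 assignments (counts)
value 3/4: 25 assignments (counts)
value 1/2: 25 assignments
value 1/4: 25 assignments
value 0: 25 assignments
So 50 of the 125 assignments meet the threshold.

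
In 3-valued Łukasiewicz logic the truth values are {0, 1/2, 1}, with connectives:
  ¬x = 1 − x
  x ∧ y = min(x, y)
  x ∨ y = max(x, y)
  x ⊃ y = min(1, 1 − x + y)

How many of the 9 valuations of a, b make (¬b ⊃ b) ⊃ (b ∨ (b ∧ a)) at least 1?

a = 0, b = 0 ↦ 1  ≥
a = 0, b = 1/2 ↦ 1/2  <
a = 0, b = 1 ↦ 1  ≥
a = 1/2, b = 0 ↦ 1  ≥
a = 1/2, b = 1/2 ↦ 1/2  <
a = 1/2, b = 1 ↦ 1  ≥
a = 1, b = 0 ↦ 1  ≥
a = 1, b = 1/2 ↦ 1/2  <
a = 1, b = 1 ↦ 1  ≥
So 6 of the 9 assignments meet the threshold.

6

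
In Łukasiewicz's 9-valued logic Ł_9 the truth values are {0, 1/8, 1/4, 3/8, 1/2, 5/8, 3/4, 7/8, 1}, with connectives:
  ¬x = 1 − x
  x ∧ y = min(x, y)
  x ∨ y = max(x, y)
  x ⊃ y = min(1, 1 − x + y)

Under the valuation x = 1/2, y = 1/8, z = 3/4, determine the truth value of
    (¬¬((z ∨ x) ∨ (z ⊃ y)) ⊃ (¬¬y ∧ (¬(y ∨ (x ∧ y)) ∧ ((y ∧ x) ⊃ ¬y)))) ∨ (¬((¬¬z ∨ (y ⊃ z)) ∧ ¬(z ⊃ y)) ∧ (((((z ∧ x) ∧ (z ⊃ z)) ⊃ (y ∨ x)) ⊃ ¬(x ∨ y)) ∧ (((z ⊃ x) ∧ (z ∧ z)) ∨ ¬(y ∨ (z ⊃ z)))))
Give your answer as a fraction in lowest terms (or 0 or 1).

3/8

z ∨ x = 3/4 ∨ 1/2 = 3/4
z ⊃ y = 3/4 ⊃ 1/8 = 3/8
(z ∨ x) ∨ (z ⊃ y) = 3/4 ∨ 3/8 = 3/4
¬((z ∨ x) ∨ (z ⊃ y)) = ¬3/4 = 1/4
¬¬((z ∨ x) ∨ (z ⊃ y)) = ¬1/4 = 3/4
¬y = ¬1/8 = 7/8
¬¬y = ¬7/8 = 1/8
x ∧ y = 1/2 ∧ 1/8 = 1/8
y ∨ (x ∧ y) = 1/8 ∨ 1/8 = 1/8
¬(y ∨ (x ∧ y)) = ¬1/8 = 7/8
y ∧ x = 1/8 ∧ 1/2 = 1/8
¬y = ¬1/8 = 7/8
(y ∧ x) ⊃ ¬y = 1/8 ⊃ 7/8 = 1
¬(y ∨ (x ∧ y)) ∧ ((y ∧ x) ⊃ ¬y) = 7/8 ∧ 1 = 7/8
¬¬y ∧ (¬(y ∨ (x ∧ y)) ∧ ((y ∧ x) ⊃ ¬y)) = 1/8 ∧ 7/8 = 1/8
¬¬((z ∨ x) ∨ (z ⊃ y)) ⊃ (¬¬y ∧ (¬(y ∨ (x ∧ y)) ∧ ((y ∧ x) ⊃ ¬y))) = 3/4 ⊃ 1/8 = 3/8
¬z = ¬3/4 = 1/4
¬¬z = ¬1/4 = 3/4
y ⊃ z = 1/8 ⊃ 3/4 = 1
¬¬z ∨ (y ⊃ z) = 3/4 ∨ 1 = 1
z ⊃ y = 3/4 ⊃ 1/8 = 3/8
¬(z ⊃ y) = ¬3/8 = 5/8
(¬¬z ∨ (y ⊃ z)) ∧ ¬(z ⊃ y) = 1 ∧ 5/8 = 5/8
¬((¬¬z ∨ (y ⊃ z)) ∧ ¬(z ⊃ y)) = ¬5/8 = 3/8
z ∧ x = 3/4 ∧ 1/2 = 1/2
z ⊃ z = 3/4 ⊃ 3/4 = 1
(z ∧ x) ∧ (z ⊃ z) = 1/2 ∧ 1 = 1/2
y ∨ x = 1/8 ∨ 1/2 = 1/2
((z ∧ x) ∧ (z ⊃ z)) ⊃ (y ∨ x) = 1/2 ⊃ 1/2 = 1
x ∨ y = 1/2 ∨ 1/8 = 1/2
¬(x ∨ y) = ¬1/2 = 1/2
(((z ∧ x) ∧ (z ⊃ z)) ⊃ (y ∨ x)) ⊃ ¬(x ∨ y) = 1 ⊃ 1/2 = 1/2
z ⊃ x = 3/4 ⊃ 1/2 = 3/4
z ∧ z = 3/4 ∧ 3/4 = 3/4
(z ⊃ x) ∧ (z ∧ z) = 3/4 ∧ 3/4 = 3/4
z ⊃ z = 3/4 ⊃ 3/4 = 1
y ∨ (z ⊃ z) = 1/8 ∨ 1 = 1
¬(y ∨ (z ⊃ z)) = ¬1 = 0
((z ⊃ x) ∧ (z ∧ z)) ∨ ¬(y ∨ (z ⊃ z)) = 3/4 ∨ 0 = 3/4
((((z ∧ x) ∧ (z ⊃ z)) ⊃ (y ∨ x)) ⊃ ¬(x ∨ y)) ∧ (((z ⊃ x) ∧ (z ∧ z)) ∨ ¬(y ∨ (z ⊃ z))) = 1/2 ∧ 3/4 = 1/2
¬((¬¬z ∨ (y ⊃ z)) ∧ ¬(z ⊃ y)) ∧ (((((z ∧ x) ∧ (z ⊃ z)) ⊃ (y ∨ x)) ⊃ ¬(x ∨ y)) ∧ (((z ⊃ x) ∧ (z ∧ z)) ∨ ¬(y ∨ (z ⊃ z)))) = 3/8 ∧ 1/2 = 3/8
(¬¬((z ∨ x) ∨ (z ⊃ y)) ⊃ (¬¬y ∧ (¬(y ∨ (x ∧ y)) ∧ ((y ∧ x) ⊃ ¬y)))) ∨ (¬((¬¬z ∨ (y ⊃ z)) ∧ ¬(z ⊃ y)) ∧ (((((z ∧ x) ∧ (z ⊃ z)) ⊃ (y ∨ x)) ⊃ ¬(x ∨ y)) ∧ (((z ⊃ x) ∧ (z ∧ z)) ∨ ¬(y ∨ (z ⊃ z))))) = 3/8 ∨ 3/8 = 3/8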